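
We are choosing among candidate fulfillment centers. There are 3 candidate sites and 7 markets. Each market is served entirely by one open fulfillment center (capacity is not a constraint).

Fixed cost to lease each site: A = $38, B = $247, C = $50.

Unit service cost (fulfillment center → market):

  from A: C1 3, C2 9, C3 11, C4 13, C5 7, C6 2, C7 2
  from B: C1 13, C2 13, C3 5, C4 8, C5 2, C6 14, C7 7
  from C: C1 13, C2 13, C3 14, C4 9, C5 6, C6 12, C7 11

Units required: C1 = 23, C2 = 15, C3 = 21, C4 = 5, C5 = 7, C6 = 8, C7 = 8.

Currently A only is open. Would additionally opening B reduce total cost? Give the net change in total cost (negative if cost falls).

Current service cost with {A}: 581.
Adding B: each market re-picks its cheapest; new service cost 395, saving 186.
Extra fixed cost: 247. Net change = 247 − 186 = 61.
(Totals: 619 → 680.)

No — net change +61 (cost rises by 61).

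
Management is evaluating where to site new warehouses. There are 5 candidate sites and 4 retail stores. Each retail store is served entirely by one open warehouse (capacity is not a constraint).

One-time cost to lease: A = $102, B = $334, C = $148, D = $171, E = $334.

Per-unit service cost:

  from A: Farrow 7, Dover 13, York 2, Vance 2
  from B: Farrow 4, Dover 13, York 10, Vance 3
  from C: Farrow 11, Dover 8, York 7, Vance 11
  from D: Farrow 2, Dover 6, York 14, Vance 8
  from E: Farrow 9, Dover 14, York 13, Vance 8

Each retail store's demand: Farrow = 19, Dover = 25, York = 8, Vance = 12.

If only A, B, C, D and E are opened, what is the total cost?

Total cost: 1317

Each retail store is assigned to its cheapest site among the open ones.
{A, B, C, D, E}: Farrow→D 2·19=38, Dover→D 6·25=150, York→A 2·8=16, Vance→A 2·12=24. Service 228; fixed 1089; total 1317.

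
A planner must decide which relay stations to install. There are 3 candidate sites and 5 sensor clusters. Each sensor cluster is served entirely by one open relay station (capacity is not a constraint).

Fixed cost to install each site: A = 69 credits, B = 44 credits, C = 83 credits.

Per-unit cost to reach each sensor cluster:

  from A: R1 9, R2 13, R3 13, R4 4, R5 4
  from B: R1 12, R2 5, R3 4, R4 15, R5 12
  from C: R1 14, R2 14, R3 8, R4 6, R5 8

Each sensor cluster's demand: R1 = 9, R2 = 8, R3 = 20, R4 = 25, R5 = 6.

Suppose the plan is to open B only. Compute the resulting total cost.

Total cost: 719

Each sensor cluster is assigned to its cheapest site among the open ones.
{B}: R1→B 12·9=108, R2→B 5·8=40, R3→B 4·20=80, R4→B 15·25=375, R5→B 12·6=72. Service 675; fixed 44; total 719.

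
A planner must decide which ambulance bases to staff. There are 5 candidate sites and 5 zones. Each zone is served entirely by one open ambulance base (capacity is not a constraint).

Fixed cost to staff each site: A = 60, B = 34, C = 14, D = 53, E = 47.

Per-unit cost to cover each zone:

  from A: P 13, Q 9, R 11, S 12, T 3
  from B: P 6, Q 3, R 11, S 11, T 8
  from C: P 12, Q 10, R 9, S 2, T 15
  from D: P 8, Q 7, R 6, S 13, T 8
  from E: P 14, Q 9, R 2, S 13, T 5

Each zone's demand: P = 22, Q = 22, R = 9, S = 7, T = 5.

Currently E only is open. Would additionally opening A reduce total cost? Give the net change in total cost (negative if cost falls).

No — net change +21 (cost rises by 21).

Current service cost with {E}: 640.
Adding A: each zone re-picks its cheapest; new service cost 601, saving 39.
Extra fixed cost: 60. Net change = 60 − 39 = 21.
(Totals: 687 → 708.)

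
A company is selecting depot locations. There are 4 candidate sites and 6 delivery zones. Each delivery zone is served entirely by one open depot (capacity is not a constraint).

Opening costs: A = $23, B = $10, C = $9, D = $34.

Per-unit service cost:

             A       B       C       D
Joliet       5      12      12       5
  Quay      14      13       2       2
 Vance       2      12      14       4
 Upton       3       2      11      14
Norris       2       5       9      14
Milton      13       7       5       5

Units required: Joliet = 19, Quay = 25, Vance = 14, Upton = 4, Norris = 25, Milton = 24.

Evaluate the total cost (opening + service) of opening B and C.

Total cost: 718

Each delivery zone is assigned to its cheapest site among the open ones.
{B, C}: Joliet→B 12·19=228, Quay→C 2·25=50, Vance→B 12·14=168, Upton→B 2·4=8, Norris→B 5·25=125, Milton→C 5·24=120. Service 699; fixed 19; total 718.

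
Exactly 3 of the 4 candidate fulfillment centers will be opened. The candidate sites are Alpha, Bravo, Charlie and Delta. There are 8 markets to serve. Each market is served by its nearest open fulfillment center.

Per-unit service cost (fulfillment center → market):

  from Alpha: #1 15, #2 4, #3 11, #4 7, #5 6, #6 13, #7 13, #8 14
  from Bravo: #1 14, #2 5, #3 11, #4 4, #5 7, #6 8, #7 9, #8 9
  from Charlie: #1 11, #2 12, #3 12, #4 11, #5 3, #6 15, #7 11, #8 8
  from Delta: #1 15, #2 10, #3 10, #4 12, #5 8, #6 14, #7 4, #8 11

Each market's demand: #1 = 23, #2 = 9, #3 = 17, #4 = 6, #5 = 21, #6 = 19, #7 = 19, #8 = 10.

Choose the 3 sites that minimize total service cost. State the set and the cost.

With exactly 3 open, each market uses its cheapest among the chosen.
{Bravo, Charlie, Delta}: #1→Charlie 11·23=253, #2→Bravo 5·9=45, #3→Delta 10·17=170, #4→Bravo 4·6=24, #5→Charlie 3·21=63, #6→Bravo 8·19=152, #7→Delta 4·19=76, #8→Charlie 8·10=80. Service cost 863.
{Alpha, Bravo, Charlie}: service cost 966
{Alpha, Charlie, Delta}: service cost 967
Among all 4 size-3 choices, {Bravo, Charlie, Delta} is lowest.

Choose Bravo, Charlie and Delta; total service cost 863.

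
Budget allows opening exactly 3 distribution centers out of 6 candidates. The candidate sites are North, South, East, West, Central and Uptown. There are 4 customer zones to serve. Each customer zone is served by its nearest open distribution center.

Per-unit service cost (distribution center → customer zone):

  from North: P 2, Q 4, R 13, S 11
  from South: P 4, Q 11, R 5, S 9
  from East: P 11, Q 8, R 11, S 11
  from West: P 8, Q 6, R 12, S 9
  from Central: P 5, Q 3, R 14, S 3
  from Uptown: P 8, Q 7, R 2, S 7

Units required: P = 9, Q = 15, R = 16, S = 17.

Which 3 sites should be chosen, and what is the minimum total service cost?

Choose North, Central and Uptown; total service cost 146.

With exactly 3 open, each customer zone uses its cheapest among the chosen.
{North, Central, Uptown}: P→North 2·9=18, Q→Central 3·15=45, R→Uptown 2·16=32, S→Central 3·17=51. Service cost 146.
{South, Central, Uptown}: service cost 164
{East, Central, Uptown}: service cost 173
Among all 20 size-3 choices, {North, Central, Uptown} is lowest.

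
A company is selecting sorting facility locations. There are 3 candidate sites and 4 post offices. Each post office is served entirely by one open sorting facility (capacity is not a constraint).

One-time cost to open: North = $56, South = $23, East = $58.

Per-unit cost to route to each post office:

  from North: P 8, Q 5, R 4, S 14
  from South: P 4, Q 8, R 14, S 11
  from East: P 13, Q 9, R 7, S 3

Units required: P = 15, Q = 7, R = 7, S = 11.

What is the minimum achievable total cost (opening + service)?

For any fixed open set, each post office goes to its cheapest open site; total = fixed + service.
{South, East}: P→South 4·15=60, Q→South 8·7=56, R→East 7·7=49, S→East 3·11=33. Service 198; fixed 81; total 279.
{North, South, East}: service 156 + fixed 137 = 293
{North, South}: service 244 + fixed 79 = 323
{South}: service 335 + fixed 23 = 358
No other subset beats 279.

Minimum total cost: 279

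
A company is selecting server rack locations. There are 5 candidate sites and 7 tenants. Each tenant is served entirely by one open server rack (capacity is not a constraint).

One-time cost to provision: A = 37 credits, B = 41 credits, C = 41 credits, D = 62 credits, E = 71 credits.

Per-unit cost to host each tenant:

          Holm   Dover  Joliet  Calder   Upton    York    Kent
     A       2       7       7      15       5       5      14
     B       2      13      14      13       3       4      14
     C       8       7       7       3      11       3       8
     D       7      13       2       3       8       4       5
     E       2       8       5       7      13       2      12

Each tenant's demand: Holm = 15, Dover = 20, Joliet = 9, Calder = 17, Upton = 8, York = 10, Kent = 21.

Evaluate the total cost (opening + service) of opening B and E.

Each tenant is assigned to its cheapest site among the open ones.
{B, E}: Holm→B 2·15=30, Dover→E 8·20=160, Joliet→E 5·9=45, Calder→E 7·17=119, Upton→B 3·8=24, York→E 2·10=20, Kent→E 12·21=252. Service 650; fixed 112; total 762.

Total cost: 762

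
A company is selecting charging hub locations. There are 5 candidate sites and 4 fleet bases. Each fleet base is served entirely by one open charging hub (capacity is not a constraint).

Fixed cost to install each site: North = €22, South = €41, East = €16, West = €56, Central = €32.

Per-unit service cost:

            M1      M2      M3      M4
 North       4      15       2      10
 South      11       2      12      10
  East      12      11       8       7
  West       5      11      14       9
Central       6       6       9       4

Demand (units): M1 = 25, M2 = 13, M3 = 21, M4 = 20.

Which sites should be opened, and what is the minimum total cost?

For any fixed open set, each fleet base goes to its cheapest open site; total = fixed + service.
{North, South, Central}: M1→North 4·25=100, M2→South 2·13=26, M3→North 2·21=42, M4→Central 4·20=80. Service 248; fixed 95; total 343.
{North, Central}: service 300 + fixed 54 = 354
{North, South, East, Central}: service 248 + fixed 111 = 359
{North, South, East, West, Central}: M1→North 4·25=100, M2→South 2·13=26, M3→North 2·21=42, M4→Central 4·20=80. Service 248; fixed 167; total 415.
No other subset beats 343.

Open North, South and Central; minimum total cost 343.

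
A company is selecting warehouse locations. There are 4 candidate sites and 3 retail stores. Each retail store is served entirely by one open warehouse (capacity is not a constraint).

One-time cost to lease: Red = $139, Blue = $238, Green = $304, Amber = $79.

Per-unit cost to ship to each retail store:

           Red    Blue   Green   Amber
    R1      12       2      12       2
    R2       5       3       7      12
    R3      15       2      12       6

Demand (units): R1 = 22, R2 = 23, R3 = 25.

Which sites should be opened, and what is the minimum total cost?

Open Blue only; minimum total cost 401.

For any fixed open set, each retail store goes to its cheapest open site; total = fixed + service.
{Blue}: R1→Blue 2·22=44, R2→Blue 3·23=69, R3→Blue 2·25=50. Service 163; fixed 238; total 401.
{Blue, Amber}: service 163 + fixed 317 = 480
{Red, Amber}: service 309 + fixed 218 = 527
{Red, Blue, Green, Amber}: R1→Blue 2·22=44, R2→Blue 3·23=69, R3→Blue 2·25=50. Service 163; fixed 760; total 923.
No other subset beats 401.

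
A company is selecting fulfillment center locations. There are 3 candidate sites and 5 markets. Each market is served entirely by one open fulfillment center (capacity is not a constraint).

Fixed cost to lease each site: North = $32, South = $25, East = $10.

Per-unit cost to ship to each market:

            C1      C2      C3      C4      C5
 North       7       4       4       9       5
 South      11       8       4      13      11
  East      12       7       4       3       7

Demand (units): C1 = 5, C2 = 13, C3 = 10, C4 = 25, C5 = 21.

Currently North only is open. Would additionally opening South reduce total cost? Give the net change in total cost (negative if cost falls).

Current service cost with {North}: 457.
Adding South: each market re-picks its cheapest; new service cost 457, saving 0.
Extra fixed cost: 25. Net change = 25 − 0 = 25.
(Totals: 489 → 514.)

No — net change +25 (cost rises by 25).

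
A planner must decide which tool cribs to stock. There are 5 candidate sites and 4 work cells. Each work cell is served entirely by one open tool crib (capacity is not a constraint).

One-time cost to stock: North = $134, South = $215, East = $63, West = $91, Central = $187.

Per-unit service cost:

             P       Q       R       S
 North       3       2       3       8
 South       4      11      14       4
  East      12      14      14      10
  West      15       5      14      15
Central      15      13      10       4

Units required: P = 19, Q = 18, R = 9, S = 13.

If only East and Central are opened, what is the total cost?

Total cost: 854

Each work cell is assigned to its cheapest site among the open ones.
{East, Central}: P→East 12·19=228, Q→Central 13·18=234, R→Central 10·9=90, S→Central 4·13=52. Service 604; fixed 250; total 854.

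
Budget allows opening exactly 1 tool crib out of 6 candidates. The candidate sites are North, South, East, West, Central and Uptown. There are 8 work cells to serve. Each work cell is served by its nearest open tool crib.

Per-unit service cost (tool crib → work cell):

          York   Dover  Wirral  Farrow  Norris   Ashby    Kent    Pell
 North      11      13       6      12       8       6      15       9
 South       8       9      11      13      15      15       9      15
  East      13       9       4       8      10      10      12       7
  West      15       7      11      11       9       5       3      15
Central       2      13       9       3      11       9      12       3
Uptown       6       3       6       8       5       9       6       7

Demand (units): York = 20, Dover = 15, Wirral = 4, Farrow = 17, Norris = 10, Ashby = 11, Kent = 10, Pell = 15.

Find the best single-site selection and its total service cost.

Choose Uptown only; total service cost 639.

With exactly 1 open, each work cell uses its cheapest among the chosen.
{Uptown}: York→Uptown 6·20=120, Dover→Uptown 3·15=45, Wirral→Uptown 6·4=24, Farrow→Uptown 8·17=136, Norris→Uptown 5·10=50, Ashby→Uptown 9·11=99, Kent→Uptown 6·10=60, Pell→Uptown 7·15=105. Service cost 639.
{Central}: service cost 696
{East}: service cost 982
Among all 6 size-1 choices, {Uptown} is lowest.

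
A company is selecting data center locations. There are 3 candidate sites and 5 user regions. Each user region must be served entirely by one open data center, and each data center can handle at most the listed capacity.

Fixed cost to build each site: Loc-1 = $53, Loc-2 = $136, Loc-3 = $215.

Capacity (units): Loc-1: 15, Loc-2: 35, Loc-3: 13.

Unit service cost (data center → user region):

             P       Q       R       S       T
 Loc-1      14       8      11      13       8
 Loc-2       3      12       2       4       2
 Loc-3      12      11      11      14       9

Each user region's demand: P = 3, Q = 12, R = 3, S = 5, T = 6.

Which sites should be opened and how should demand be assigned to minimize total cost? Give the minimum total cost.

Open {Loc-2}: P→Loc-2 3·3=9, Q→Loc-2 12·12=144, R→Loc-2 2·3=6, S→Loc-2 4·5=20, T→Loc-2 2·6=12.
Loads: Loc-2 carries 29/35. Service 191; fixed 136; total 327.
Next best feasible plan costs 332.

Minimum total cost: 327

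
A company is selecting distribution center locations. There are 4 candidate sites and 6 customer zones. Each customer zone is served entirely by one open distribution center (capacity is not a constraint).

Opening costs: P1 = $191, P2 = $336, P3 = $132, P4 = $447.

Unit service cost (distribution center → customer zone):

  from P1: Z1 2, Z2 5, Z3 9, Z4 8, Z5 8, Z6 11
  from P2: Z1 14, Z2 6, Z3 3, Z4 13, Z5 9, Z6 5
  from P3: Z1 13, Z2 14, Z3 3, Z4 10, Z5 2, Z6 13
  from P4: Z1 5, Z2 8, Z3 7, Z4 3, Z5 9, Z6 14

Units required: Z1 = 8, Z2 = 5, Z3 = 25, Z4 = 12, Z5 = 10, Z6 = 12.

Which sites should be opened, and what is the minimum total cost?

Open P3 only; minimum total cost 677.

For any fixed open set, each customer zone goes to its cheapest open site; total = fixed + service.
{P3}: Z1→P3 13·8=104, Z2→P3 14·5=70, Z3→P3 3·25=75, Z4→P3 10·12=120, Z5→P3 2·10=20, Z6→P3 13·12=156. Service 545; fixed 132; total 677.
{P1, P3}: service 364 + fixed 323 = 687
{P1}: service 574 + fixed 191 = 765
{P1, P2, P3, P4}: service 232 + fixed 1106 = 1338
No other subset beats 677.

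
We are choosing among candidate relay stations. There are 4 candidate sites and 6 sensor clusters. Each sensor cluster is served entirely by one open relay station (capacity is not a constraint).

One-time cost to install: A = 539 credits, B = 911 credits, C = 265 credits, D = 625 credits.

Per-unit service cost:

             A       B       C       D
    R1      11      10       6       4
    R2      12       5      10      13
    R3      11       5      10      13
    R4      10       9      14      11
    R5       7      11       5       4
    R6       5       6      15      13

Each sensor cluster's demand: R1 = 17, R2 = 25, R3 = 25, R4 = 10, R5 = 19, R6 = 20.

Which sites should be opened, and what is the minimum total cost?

For any fixed open set, each sensor cluster goes to its cheapest open site; total = fixed + service.
{C}: R1→C 6·17=102, R2→C 10·25=250, R3→C 10·25=250, R4→C 14·10=140, R5→C 5·19=95, R6→C 15·20=300. Service 1137; fixed 265; total 1402.
{A}: service 1095 + fixed 539 = 1634
{A, C}: R1→C 6·17=102, R2→C 10·25=250, R3→C 10·25=250, R4→A 10·10=100, R5→C 5·19=95, R6→A 5·20=100. Service 897; fixed 804; total 1701.
{A, B, C, D}: service 584 + fixed 2340 = 2924
(All 15 nonempty subsets were checked; C only is lowest.)

Open C only; minimum total cost 1402.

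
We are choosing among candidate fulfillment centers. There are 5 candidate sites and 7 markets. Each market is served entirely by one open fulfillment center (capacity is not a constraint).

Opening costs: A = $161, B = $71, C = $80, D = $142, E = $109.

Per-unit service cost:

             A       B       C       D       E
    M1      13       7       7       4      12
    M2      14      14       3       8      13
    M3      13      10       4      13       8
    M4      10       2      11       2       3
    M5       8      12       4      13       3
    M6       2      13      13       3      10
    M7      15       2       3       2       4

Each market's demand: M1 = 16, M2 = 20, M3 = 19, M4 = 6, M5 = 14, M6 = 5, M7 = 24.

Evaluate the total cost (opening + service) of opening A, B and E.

Each market is assigned to its cheapest site among the open ones.
{A, B, E}: M1→B 7·16=112, M2→E 13·20=260, M3→E 8·19=152, M4→B 2·6=12, M5→E 3·14=42, M6→A 2·5=10, M7→B 2·24=48. Service 636; fixed 341; total 977.

Total cost: 977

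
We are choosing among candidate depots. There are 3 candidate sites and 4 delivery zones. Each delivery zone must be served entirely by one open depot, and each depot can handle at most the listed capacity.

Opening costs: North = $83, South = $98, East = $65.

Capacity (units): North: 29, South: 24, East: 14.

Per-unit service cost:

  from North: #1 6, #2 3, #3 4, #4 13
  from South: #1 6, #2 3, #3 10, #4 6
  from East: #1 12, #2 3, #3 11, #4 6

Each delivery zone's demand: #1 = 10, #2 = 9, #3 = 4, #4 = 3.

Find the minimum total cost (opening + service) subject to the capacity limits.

Minimum total cost: 225

Open {North}: #1→North 6·10=60, #2→North 3·9=27, #3→North 4·4=16, #4→North 13·3=39.
Loads: North carries 26/29. Service 142; fixed 83; total 225.
Next best feasible plan costs 269.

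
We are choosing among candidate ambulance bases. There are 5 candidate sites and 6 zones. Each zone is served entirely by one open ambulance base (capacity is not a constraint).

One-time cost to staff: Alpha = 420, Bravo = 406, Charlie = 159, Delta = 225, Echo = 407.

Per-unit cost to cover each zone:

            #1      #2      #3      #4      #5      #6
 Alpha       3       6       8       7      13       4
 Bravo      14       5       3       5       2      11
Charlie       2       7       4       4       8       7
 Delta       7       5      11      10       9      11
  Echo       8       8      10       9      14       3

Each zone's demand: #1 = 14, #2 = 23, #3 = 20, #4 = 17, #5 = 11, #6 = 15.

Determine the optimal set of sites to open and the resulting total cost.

For any fixed open set, each zone goes to its cheapest open site; total = fixed + service.
{Charlie}: #1→Charlie 2·14=28, #2→Charlie 7·23=161, #3→Charlie 4·20=80, #4→Charlie 4·17=68, #5→Charlie 8·11=88, #6→Charlie 7·15=105. Service 530; fixed 159; total 689.
{Charlie, Delta}: service 484 + fixed 384 = 868
{Bravo, Charlie}: service 398 + fixed 565 = 963
{Alpha, Bravo, Charlie, Delta, Echo}: #1→Charlie 2·14=28, #2→Bravo 5·23=115, #3→Bravo 3·20=60, #4→Charlie 4·17=68, #5→Bravo 2·11=22, #6→Echo 3·15=45. Service 338; fixed 1617; total 1955.
No other subset beats 689.

Open Charlie only; minimum total cost 689.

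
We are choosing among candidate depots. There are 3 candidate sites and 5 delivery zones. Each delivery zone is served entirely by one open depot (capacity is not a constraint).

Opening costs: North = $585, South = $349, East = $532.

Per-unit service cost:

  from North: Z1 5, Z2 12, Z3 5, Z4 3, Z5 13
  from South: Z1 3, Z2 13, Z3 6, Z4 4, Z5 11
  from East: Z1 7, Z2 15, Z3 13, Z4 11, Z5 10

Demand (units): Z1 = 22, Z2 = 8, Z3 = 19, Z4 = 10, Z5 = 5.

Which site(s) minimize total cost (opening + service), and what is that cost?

For any fixed open set, each delivery zone goes to its cheapest open site; total = fixed + service.
{South}: Z1→South 3·22=66, Z2→South 13·8=104, Z3→South 6·19=114, Z4→South 4·10=40, Z5→South 11·5=55. Service 379; fixed 349; total 728.
{North}: Z1→North 5·22=110, Z2→North 12·8=96, Z3→North 5·19=95, Z4→North 3·10=30, Z5→North 13·5=65. Service 396; fixed 585; total 981.
{East}: service 681 + fixed 532 = 1213
{North, South, East}: Z1→South 3·22=66, Z2→North 12·8=96, Z3→North 5·19=95, Z4→North 3·10=30, Z5→East 10·5=50. Service 337; fixed 1466; total 1803.
No other subset beats 728.

Open South only; minimum total cost 728.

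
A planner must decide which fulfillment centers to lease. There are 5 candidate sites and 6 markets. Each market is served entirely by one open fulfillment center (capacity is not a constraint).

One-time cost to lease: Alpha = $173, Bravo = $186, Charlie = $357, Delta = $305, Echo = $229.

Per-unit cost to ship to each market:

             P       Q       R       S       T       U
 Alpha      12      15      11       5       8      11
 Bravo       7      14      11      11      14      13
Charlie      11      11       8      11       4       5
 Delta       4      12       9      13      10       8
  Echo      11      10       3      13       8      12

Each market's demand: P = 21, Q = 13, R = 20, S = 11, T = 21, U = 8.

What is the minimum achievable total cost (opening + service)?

For any fixed open set, each market goes to its cheapest open site; total = fixed + service.
{Echo}: P→Echo 11·21=231, Q→Echo 10·13=130, R→Echo 3·20=60, S→Echo 13·11=143, T→Echo 8·21=168, U→Echo 12·8=96. Service 828; fixed 229; total 1057.
{Alpha, Echo}: service 732 + fixed 402 = 1134
{Charlie}: service 779 + fixed 357 = 1136
{Alpha, Bravo, Charlie, Delta, Echo}: P→Delta 4·21=84, Q→Echo 10·13=130, R→Echo 3·20=60, S→Alpha 5·11=55, T→Charlie 4·21=84, U→Charlie 5·8=40. Service 453; fixed 1250; total 1703.
No other subset beats 1057.

Minimum total cost: 1057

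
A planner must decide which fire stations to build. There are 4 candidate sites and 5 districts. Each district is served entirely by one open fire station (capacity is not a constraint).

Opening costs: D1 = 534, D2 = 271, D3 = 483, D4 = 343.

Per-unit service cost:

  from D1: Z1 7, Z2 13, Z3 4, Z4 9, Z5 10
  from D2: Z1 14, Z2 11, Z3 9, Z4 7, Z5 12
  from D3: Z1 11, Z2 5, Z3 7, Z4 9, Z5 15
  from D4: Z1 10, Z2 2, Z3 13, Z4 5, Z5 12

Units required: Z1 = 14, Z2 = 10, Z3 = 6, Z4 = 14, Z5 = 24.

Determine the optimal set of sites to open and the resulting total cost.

For any fixed open set, each district goes to its cheapest open site; total = fixed + service.
{D4}: Z1→D4 10·14=140, Z2→D4 2·10=20, Z3→D4 13·6=78, Z4→D4 5·14=70, Z5→D4 12·24=288. Service 596; fixed 343; total 939.
{D2}: service 746 + fixed 271 = 1017
{D1}: service 618 + fixed 534 = 1152
{D1, D2, D3, D4}: service 452 + fixed 1631 = 2083
No other subset beats 939.

Open D4 only; minimum total cost 939.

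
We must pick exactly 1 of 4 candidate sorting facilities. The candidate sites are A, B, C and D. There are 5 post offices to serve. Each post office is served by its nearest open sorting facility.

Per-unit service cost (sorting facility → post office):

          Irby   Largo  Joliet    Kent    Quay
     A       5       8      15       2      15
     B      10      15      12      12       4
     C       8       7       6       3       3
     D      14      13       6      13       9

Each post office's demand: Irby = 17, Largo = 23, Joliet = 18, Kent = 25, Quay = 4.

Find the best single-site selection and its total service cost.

Choose C only; total service cost 492.

With exactly 1 open, each post office uses its cheapest among the chosen.
{C}: Irby→C 8·17=136, Largo→C 7·23=161, Joliet→C 6·18=108, Kent→C 3·25=75, Quay→C 3·4=12. Service cost 492.
{A}: service cost 649
{D}: service cost 1006
Among all 4 size-1 choices, {C} is lowest.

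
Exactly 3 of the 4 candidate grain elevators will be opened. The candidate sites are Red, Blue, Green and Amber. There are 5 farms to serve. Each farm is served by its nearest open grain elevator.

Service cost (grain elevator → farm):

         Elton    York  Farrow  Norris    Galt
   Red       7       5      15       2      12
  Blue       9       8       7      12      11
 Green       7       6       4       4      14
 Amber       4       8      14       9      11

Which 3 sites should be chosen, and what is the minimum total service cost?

Choose Red, Green and Amber; total service cost 26.

With exactly 3 open, each farm uses its cheapest among the chosen.
{Red, Green, Amber}: Elton→Amber 4, York→Red 5, Farrow→Green 4, Norris→Red 2, Galt→Amber 11. Service cost 26.
{Red, Blue, Green}: service cost 29
{Red, Blue, Amber}: service cost 29
Among all 4 size-3 choices, {Red, Green, Amber} is lowest.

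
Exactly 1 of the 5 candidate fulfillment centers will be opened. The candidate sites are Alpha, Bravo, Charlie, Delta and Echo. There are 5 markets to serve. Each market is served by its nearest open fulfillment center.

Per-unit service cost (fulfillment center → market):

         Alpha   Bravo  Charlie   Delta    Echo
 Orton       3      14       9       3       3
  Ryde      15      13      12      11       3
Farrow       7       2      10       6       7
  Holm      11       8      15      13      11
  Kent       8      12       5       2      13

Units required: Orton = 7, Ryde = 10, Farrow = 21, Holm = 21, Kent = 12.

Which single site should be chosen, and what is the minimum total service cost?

Choose Delta only; total service cost 554.

With exactly 1 open, each market uses its cheapest among the chosen.
{Delta}: Orton→Delta 3·7=21, Ryde→Delta 11·10=110, Farrow→Delta 6·21=126, Holm→Delta 13·21=273, Kent→Delta 2·12=24. Service cost 554.
{Bravo}: service cost 582
{Echo}: service cost 585
Among all 5 size-1 choices, {Delta} is lowest.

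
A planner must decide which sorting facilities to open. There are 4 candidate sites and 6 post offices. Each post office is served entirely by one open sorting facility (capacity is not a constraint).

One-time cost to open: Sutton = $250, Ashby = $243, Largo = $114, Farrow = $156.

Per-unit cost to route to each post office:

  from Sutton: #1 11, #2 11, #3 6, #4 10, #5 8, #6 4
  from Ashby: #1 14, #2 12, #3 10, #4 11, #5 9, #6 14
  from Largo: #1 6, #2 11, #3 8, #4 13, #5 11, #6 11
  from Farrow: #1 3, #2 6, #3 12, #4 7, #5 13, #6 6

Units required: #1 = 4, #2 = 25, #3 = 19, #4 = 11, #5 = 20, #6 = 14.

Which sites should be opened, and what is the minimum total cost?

Open Largo and Farrow; minimum total cost 965.

For any fixed open set, each post office goes to its cheapest open site; total = fixed + service.
{Largo, Farrow}: #1→Farrow 3·4=12, #2→Farrow 6·25=150, #3→Largo 8·19=152, #4→Farrow 7·11=77, #5→Largo 11·20=220, #6→Farrow 6·14=84. Service 695; fixed 270; total 965.
{Farrow}: #1→Farrow 3·4=12, #2→Farrow 6·25=150, #3→Farrow 12·19=228, #4→Farrow 7·11=77, #5→Farrow 13·20=260, #6→Farrow 6·14=84. Service 811; fixed 156; total 967.
{Sutton, Farrow}: service 569 + fixed 406 = 975
{Sutton, Ashby, Largo, Farrow}: #1→Farrow 3·4=12, #2→Farrow 6·25=150, #3→Sutton 6·19=114, #4→Farrow 7·11=77, #5→Sutton 8·20=160, #6→Sutton 4·14=56. Service 569; fixed 763; total 1332.
(All 15 nonempty subsets were checked; Largo and Farrow is lowest.)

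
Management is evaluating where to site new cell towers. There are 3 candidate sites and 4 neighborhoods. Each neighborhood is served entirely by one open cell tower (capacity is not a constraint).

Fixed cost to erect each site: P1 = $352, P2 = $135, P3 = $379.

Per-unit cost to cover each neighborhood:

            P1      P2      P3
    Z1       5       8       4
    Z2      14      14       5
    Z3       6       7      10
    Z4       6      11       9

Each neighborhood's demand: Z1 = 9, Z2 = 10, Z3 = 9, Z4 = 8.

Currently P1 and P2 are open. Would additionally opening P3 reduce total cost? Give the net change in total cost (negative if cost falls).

Current service cost with {P1, P2}: 287.
Adding P3: each neighborhood re-picks its cheapest; new service cost 188, saving 99.
Extra fixed cost: 379. Net change = 379 − 99 = 280.
(Totals: 774 → 1054.)

No — net change +280 (cost rises by 280).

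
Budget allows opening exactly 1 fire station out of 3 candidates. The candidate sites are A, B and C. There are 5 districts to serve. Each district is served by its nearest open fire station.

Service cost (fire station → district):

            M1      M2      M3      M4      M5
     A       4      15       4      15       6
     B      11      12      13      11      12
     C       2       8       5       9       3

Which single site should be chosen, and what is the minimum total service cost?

With exactly 1 open, each district uses its cheapest among the chosen.
{C}: M1→C 2, M2→C 8, M3→C 5, M4→C 9, M5→C 3. Service cost 27.
{A}: service cost 44
{B}: service cost 59
Among all 3 size-1 choices, {C} is lowest.

Choose C only; total service cost 27.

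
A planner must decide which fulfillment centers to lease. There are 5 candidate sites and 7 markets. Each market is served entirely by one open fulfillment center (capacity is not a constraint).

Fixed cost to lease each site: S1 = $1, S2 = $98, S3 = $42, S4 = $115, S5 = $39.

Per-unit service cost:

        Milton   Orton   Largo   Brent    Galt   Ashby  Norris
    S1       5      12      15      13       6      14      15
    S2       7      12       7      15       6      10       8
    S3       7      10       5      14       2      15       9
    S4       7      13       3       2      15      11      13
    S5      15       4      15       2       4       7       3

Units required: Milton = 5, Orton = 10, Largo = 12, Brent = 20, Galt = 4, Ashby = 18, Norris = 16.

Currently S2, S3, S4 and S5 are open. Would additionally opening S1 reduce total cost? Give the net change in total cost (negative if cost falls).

Yes — net change −9 (cost falls by 9).

Current service cost with {S2, S3, S4, S5}: 333.
Adding S1: each market re-picks its cheapest; new service cost 323, saving 10.
Extra fixed cost: 1. Net change = 1 − 10 = -9.
(Totals: 627 → 618.)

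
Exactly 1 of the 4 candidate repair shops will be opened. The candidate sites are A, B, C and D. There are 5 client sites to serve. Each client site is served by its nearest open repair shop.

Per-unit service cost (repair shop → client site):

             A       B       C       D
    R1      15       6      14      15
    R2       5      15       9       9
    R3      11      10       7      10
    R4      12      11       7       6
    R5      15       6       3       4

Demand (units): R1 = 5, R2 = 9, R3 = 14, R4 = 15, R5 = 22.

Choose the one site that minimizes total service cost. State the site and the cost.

Choose C only; total service cost 420.

With exactly 1 open, each client site uses its cheapest among the chosen.
{C}: R1→C 14·5=70, R2→C 9·9=81, R3→C 7·14=98, R4→C 7·15=105, R5→C 3·22=66. Service cost 420.
{D}: service cost 474
{B}: service cost 602
Among all 4 size-1 choices, {C} is lowest.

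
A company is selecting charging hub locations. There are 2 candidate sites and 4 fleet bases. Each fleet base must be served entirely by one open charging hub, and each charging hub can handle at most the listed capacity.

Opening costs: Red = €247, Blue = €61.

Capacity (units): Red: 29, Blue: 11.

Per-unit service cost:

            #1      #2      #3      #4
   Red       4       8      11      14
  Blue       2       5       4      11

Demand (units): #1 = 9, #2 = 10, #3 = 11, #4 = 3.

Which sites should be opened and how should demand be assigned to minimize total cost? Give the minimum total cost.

Open {Red, Blue}: #1→Red 4·9=36, #2→Red 8·10=80, #3→Blue 4·11=44, #4→Red 14·3=42.
Loads: Red carries 22/29, Blue carries 11/11. Service 202; fixed 308; total 510.
Next best feasible plan costs 557.

Minimum total cost: 510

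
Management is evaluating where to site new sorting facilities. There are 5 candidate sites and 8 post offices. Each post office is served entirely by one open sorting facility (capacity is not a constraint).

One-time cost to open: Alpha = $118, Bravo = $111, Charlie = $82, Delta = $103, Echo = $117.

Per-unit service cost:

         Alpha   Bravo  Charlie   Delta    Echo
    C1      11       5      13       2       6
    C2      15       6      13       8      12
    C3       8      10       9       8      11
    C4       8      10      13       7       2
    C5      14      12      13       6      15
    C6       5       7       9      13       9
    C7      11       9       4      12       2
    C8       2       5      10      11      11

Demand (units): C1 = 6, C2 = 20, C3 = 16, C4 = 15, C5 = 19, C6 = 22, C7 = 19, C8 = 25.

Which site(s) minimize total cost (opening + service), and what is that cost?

Open Alpha, Delta and Echo; minimum total cost 980.

For any fixed open set, each post office goes to its cheapest open site; total = fixed + service.
{Alpha, Delta, Echo}: C1→Delta 2·6=12, C2→Delta 8·20=160, C3→Alpha 8·16=128, C4→Echo 2·15=30, C5→Delta 6·19=114, C6→Alpha 5·22=110, C7→Echo 2·19=38, C8→Alpha 2·25=50. Service 642; fixed 338; total 980.
{Alpha, Bravo, Delta, Echo}: service 602 + fixed 449 = 1051
{Bravo, Delta, Echo}: service 721 + fixed 331 = 1052
{Alpha, Bravo, Charlie, Delta, Echo}: service 602 + fixed 531 = 1133
No other subset beats 980.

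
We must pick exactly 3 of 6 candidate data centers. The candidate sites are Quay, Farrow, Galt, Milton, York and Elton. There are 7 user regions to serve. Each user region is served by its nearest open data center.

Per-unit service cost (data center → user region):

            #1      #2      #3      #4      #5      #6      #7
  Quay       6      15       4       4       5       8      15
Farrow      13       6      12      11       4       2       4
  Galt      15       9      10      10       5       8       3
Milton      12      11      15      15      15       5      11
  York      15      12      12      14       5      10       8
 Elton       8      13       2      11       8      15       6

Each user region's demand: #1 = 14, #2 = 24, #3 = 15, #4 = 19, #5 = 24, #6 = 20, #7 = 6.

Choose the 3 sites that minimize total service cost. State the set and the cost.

Choose Quay, Farrow and Elton; total service cost 494.

With exactly 3 open, each user region uses its cheapest among the chosen.
{Quay, Farrow, Elton}: #1→Quay 6·14=84, #2→Farrow 6·24=144, #3→Elton 2·15=30, #4→Quay 4·19=76, #5→Farrow 4·24=96, #6→Farrow 2·20=40, #7→Farrow 4·6=24. Service cost 494.
{Quay, Farrow, Galt}: service cost 518
{Quay, Farrow, Milton}: service cost 524
Among all 20 size-3 choices, {Quay, Farrow, Elton} is lowest.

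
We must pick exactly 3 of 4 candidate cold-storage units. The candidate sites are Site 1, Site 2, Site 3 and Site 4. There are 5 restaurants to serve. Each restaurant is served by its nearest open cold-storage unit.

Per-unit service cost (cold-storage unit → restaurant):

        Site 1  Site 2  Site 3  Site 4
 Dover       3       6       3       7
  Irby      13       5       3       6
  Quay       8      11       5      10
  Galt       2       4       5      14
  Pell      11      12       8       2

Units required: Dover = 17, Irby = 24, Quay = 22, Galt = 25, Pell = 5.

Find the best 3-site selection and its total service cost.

With exactly 3 open, each restaurant uses its cheapest among the chosen.
{Site 1, Site 3, Site 4}: Dover→Site 1 3·17=51, Irby→Site 3 3·24=72, Quay→Site 3 5·22=110, Galt→Site 1 2·25=50, Pell→Site 4 2·5=10. Service cost 293.
{Site 1, Site 2, Site 3}: service cost 323
{Site 2, Site 3, Site 4}: service cost 343
Among all 4 size-3 choices, {Site 1, Site 3, Site 4} is lowest.

Choose Site 1, Site 3 and Site 4; total service cost 293.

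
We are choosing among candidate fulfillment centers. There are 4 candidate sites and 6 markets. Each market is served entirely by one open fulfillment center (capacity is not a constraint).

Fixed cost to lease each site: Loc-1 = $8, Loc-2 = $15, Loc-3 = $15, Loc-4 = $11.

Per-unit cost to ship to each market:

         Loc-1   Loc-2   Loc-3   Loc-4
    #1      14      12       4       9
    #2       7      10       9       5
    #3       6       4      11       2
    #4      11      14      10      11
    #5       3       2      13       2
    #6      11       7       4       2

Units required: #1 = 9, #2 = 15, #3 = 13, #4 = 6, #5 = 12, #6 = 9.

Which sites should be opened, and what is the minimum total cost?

Open Loc-3 and Loc-4; minimum total cost 265.

For any fixed open set, each market goes to its cheapest open site; total = fixed + service.
{Loc-3, Loc-4}: #1→Loc-3 4·9=36, #2→Loc-4 5·15=75, #3→Loc-4 2·13=26, #4→Loc-3 10·6=60, #5→Loc-4 2·12=24, #6→Loc-4 2·9=18. Service 239; fixed 26; total 265.
{Loc-1, Loc-3, Loc-4}: service 239 + fixed 34 = 273
{Loc-2, Loc-3, Loc-4}: #1→Loc-3 4·9=36, #2→Loc-4 5·15=75, #3→Loc-4 2·13=26, #4→Loc-3 10·6=60, #5→Loc-2 2·12=24, #6→Loc-4 2·9=18. Service 239; fixed 41; total 280.
{Loc-1, Loc-2, Loc-3, Loc-4}: service 239 + fixed 49 = 288
No other subset beats 265.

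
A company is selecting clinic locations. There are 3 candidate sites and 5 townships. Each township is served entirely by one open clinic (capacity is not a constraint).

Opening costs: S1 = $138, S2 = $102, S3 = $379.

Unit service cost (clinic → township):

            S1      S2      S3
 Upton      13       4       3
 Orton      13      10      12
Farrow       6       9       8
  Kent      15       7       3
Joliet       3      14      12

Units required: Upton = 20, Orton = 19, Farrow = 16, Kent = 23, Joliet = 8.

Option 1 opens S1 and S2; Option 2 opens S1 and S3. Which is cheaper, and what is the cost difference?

Option 1: {S1, S2}: Upton→S2 4·20=80, Orton→S2 10·19=190, Farrow→S1 6·16=96, Kent→S2 7·23=161, Joliet→S1 3·8=24. Service 551; fixed 240; total 791.
Option 2: {S1, S3}: Upton→S3 3·20=60, Orton→S3 12·19=228, Farrow→S1 6·16=96, Kent→S3 3·23=69, Joliet→S1 3·8=24. Service 477; fixed 517; total 994.
Difference: |791 − 994| = 203.

Option 1 is cheaper by 203.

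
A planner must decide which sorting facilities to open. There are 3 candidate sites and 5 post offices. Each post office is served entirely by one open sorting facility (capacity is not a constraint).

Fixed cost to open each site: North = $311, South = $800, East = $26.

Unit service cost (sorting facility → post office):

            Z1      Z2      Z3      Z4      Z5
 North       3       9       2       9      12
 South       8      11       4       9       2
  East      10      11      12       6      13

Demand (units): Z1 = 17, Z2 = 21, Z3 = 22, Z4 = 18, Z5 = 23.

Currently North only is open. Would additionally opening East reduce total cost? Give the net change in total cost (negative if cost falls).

Current service cost with {North}: 722.
Adding East: each post office re-picks its cheapest; new service cost 668, saving 54.
Extra fixed cost: 26. Net change = 26 − 54 = -28.
(Totals: 1033 → 1005.)

Yes — net change −28 (cost falls by 28).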